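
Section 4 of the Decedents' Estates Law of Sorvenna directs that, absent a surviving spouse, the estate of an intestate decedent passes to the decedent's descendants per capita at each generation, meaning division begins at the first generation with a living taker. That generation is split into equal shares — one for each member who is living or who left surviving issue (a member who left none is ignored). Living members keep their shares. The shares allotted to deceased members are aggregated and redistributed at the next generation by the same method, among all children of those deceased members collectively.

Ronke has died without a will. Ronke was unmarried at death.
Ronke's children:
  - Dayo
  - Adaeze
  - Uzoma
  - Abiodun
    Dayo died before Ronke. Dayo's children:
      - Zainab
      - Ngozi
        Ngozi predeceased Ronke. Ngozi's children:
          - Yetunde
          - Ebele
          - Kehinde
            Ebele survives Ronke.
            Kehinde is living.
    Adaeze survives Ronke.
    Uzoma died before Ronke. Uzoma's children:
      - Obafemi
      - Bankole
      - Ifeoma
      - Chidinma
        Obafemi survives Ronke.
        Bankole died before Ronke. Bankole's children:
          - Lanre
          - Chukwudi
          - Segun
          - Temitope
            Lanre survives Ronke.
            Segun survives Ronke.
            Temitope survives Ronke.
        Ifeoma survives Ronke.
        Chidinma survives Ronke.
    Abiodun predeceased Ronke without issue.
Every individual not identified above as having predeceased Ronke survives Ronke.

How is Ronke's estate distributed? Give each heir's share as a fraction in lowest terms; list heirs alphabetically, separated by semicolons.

Adaeze 1/3; Chidinma 1/9; Chukwudi 2/63; Ebele 2/63; Ifeoma 1/9; Kehinde 2/63; Lanre 2/63; Obafemi 1/9; Segun 2/63; Temitope 2/63; Yetunde 2/63; Zainab 1/9

There is no surviving spouse, so the entire estate passes to Ronke's descendants per capita at each generation.
At generation 1 (Dayo, Adaeze, Uzoma) there are 3 shares of (1)/3 = 1/3 each.
Living: Adaeze — each takes 1/3.
Deceased: Dayo and Uzoma. Their combined 2/3 is pooled and carried to generation 2.
At generation 2 (Zainab, Ngozi, Obafemi, Bankole, Ifeoma, Chidinma) there are 6 shares of (2/3)/6 = 1/9 each.
Living: Zainab, Obafemi, Ifeoma, and Chidinma — each takes 1/9.
Deceased: Ngozi and Bankole. Their combined 2/9 is pooled and carried to generation 3.
At generation 3 (Yetunde, Ebele, Kehinde, Lanre, Chukwudi, Segun, Temitope) there are 7 shares of (2/9)/7 = 2/63 each.
Living: Yetunde, Ebele, Kehinde, Lanre, Chukwudi, Segun, and Temitope — each takes 2/63.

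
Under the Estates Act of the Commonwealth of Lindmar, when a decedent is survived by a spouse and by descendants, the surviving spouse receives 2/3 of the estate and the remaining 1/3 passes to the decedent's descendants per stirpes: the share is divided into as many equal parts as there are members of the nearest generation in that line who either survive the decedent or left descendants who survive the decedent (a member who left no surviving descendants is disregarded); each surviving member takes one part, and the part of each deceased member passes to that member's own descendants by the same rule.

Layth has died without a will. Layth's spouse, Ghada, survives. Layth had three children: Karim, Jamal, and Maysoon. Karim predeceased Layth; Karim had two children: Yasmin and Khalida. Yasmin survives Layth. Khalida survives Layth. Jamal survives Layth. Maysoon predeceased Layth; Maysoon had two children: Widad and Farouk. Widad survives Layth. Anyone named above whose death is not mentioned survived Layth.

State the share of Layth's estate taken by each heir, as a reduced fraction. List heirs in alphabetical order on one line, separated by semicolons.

Ghada, as surviving spouse, takes 2/3.
The remaining 1/3 passes to Layth's descendants per stirpes.
The 1/3 is divided into 3 equal shares of 1/9 among Karim, Jamal, Maysoon.
Karim predeceased; the 1/9 allotted to Karim's branch passes to Karim's issue by representation.
The 1/9 is divided into 2 equal shares of 1/18 among Yasmin, Khalida.
Yasmin is living and takes 1/18.
Khalida is living and takes 1/18.
Jamal is living and takes 1/9.
Maysoon predeceased; the 1/9 allotted to Maysoon's branch passes to Maysoon's issue by representation.
The 1/9 is divided into 2 equal shares of 1/18 among Widad, Farouk.
Widad is living and takes 1/18.
Farouk is living and takes 1/18.

Farouk 1/18; Ghada 2/3; Jamal 1/9; Khalida 1/18; Widad 1/18; Yasmin 1/18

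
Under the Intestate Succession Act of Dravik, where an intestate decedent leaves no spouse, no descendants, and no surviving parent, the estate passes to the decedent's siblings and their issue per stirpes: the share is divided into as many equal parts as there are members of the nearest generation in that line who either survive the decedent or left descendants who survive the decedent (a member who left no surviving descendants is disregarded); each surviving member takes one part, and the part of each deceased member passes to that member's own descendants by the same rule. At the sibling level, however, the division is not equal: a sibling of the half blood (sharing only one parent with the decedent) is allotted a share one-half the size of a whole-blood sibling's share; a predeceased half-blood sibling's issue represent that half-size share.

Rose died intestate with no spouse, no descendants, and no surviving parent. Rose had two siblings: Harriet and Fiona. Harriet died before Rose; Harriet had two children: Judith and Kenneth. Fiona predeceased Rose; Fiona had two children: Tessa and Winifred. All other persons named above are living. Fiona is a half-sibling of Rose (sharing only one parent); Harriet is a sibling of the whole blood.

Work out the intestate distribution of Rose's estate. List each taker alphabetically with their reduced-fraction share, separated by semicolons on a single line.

Judith 1/3; Kenneth 1/3; Tessa 1/6; Winifred 1/6

No spouse, descendants, or parent survives, so the estate passes to Rose's siblings per stirpes.
Half-blood siblings count for one-half the weight of whole-blood siblings at the initial division.
Dividing 1 in proportion to weights (total weight 3/2): Harriet (weight 1) → 2/3; Fiona (weight 1/2) → 1/3.
Harriet predeceased; the 2/3 allotted to Harriet's branch passes to Harriet's issue by representation.
The 2/3 is divided into 2 equal shares of 1/3 among Judith, Kenneth.
Judith is living and takes 1/3.
Kenneth is living and takes 1/3.
Fiona predeceased; the 1/3 allotted to Fiona's branch passes to Fiona's issue by representation.
The 1/3 is divided into 2 equal shares of 1/6 among Tessa, Winifred.
Tessa is living and takes 1/6.
Winifred is living and takes 1/6.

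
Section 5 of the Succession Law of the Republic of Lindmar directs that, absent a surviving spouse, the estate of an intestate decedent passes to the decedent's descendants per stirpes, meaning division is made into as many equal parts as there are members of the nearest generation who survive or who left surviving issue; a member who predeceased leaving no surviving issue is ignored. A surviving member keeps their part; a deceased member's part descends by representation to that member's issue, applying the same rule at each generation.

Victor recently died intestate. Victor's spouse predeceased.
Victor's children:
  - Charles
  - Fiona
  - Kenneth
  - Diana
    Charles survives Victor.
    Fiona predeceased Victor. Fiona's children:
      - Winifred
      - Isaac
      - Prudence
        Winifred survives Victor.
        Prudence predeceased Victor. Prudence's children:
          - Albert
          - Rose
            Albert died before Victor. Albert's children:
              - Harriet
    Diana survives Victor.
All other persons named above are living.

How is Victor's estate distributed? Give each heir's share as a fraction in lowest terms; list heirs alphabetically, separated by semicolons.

There is no surviving spouse, so the entire estate passes to Victor's descendants per stirpes.
The estate is divided into 4 equal shares of 1/4 among Charles, Fiona, Kenneth, Diana.
Charles is living and takes 1/4.
Fiona predeceased; the 1/4 allotted to Fiona's branch passes to Fiona's issue by representation.
The 1/4 is divided into 3 equal shares of 1/12 among Winifred, Isaac, Prudence.
Winifred is living and takes 1/12.
Isaac is living and takes 1/12.
Prudence predeceased; the 1/12 allotted to Prudence's branch passes to Prudence's issue by representation.
The 1/12 is divided into 2 equal shares of 1/24 among Albert, Rose.
Albert predeceased; the 1/24 allotted to Albert's branch passes to Albert's issue by representation.
Harriet is the sole taker at this level and receives the full 1/24.
Rose is living and takes 1/24.
Kenneth is living and takes 1/4.
Diana is living and takes 1/4.

Charles 1/4; Diana 1/4; Harriet 1/24; Isaac 1/12; Kenneth 1/4; Rose 1/24; Winifred 1/12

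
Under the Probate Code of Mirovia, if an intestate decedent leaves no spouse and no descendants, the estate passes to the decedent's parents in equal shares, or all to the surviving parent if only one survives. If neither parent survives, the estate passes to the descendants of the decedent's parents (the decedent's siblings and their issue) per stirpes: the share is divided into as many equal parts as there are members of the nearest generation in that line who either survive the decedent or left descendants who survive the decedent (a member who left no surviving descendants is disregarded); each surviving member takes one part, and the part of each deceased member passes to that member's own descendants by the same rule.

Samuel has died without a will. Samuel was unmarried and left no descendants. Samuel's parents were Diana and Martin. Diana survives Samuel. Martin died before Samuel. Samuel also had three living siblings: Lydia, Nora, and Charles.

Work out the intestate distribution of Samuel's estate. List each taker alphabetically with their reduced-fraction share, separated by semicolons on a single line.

Diana 1

Only one parent, Diana, survives, so Diana takes the entire estate. The siblings take nothing because a surviving parent has priority.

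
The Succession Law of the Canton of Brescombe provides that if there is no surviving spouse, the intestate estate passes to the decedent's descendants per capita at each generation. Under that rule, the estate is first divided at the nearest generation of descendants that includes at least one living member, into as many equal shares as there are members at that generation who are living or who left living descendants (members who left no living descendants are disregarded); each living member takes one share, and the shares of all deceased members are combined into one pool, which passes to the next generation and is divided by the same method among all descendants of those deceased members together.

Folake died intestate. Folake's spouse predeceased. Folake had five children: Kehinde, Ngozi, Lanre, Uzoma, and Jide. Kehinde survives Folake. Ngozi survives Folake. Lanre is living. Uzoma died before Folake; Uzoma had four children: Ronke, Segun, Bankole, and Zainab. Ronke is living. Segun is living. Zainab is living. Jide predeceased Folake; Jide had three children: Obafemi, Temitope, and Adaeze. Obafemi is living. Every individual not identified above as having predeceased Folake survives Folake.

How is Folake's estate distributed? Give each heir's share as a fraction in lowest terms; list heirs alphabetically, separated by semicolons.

There is no surviving spouse, so the entire estate passes to Folake's descendants per capita at each generation.
At generation 1 (Kehinde, Ngozi, Lanre, Uzoma, Jide) there are 5 shares of (1)/5 = 1/5 each.
Living: Kehinde, Ngozi, and Lanre — each takes 1/5.
Deceased: Uzoma and Jide. Their combined 2/5 is pooled and carried to generation 2.
At generation 2 (Ronke, Segun, Bankole, Zainab, Obafemi, Temitope, Adaeze) there are 7 shares of (2/5)/7 = 2/35 each.
Living: Ronke, Segun, Bankole, Zainab, Obafemi, Temitope, and Adaeze — each takes 2/35.

Adaeze 2/35; Bankole 2/35; Kehinde 1/5; Lanre 1/5; Ngozi 1/5; Obafemi 2/35; Ronke 2/35; Segun 2/35; Temitope 2/35; Zainab 2/35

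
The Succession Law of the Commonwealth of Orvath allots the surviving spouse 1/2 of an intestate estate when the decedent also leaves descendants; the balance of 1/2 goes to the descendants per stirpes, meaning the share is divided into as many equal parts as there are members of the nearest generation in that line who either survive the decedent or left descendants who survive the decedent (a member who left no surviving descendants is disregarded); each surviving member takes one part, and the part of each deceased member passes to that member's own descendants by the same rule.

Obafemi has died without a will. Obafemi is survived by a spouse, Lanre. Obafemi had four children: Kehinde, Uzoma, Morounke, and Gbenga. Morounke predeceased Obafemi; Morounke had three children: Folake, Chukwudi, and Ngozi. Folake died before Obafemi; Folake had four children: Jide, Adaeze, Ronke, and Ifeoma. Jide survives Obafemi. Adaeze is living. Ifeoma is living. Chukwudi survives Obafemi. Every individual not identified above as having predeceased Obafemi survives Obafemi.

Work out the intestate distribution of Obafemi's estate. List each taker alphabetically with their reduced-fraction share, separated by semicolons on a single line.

Lanre, as surviving spouse, takes 1/2.
The remaining 1/2 passes to Obafemi's descendants per stirpes.
The 1/2 is divided into 4 equal shares of 1/8 among Kehinde, Uzoma, Morounke, Gbenga.
Kehinde is living and takes 1/8.
Uzoma is living and takes 1/8.
Morounke predeceased; the 1/8 allotted to Morounke's branch passes to Morounke's issue by representation.
The 1/8 is divided into 3 equal shares of 1/24 among Folake, Chukwudi, Ngozi.
Folake predeceased; the 1/24 allotted to Folake's branch passes to Folake's issue by representation.
The 1/24 is divided into 4 equal shares of 1/96 among Jide, Adaeze, Ronke, Ifeoma.
Jide is living and takes 1/96.
Adaeze is living and takes 1/96.
Ronke is living and takes 1/96.
Ifeoma is living and takes 1/96.
Chukwudi is living and takes 1/24.
Ngozi is living and takes 1/24.
Gbenga is living and takes 1/8.

Adaeze 1/96; Chukwudi 1/24; Gbenga 1/8; Ifeoma 1/96; Jide 1/96; Kehinde 1/8; Lanre 1/2; Ngozi 1/24; Ronke 1/96; Uzoma 1/8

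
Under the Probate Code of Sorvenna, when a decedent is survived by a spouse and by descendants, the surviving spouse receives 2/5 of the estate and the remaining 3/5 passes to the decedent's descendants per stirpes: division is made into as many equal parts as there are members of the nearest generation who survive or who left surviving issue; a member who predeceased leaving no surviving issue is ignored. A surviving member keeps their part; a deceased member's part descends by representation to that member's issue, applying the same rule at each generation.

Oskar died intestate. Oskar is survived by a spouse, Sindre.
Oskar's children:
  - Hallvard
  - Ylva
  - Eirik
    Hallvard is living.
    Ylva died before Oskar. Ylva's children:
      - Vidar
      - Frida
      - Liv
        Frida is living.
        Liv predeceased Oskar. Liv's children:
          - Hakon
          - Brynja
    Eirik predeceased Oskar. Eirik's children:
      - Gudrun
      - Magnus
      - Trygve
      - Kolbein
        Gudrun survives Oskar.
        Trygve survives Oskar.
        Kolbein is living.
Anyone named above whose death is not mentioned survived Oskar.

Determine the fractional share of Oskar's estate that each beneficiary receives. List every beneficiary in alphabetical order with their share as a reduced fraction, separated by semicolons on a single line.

Brynja 1/30; Frida 1/15; Gudrun 1/20; Hakon 1/30; Hallvard 1/5; Kolbein 1/20; Magnus 1/20; Sindre 2/5; Trygve 1/20; Vidar 1/15

Sindre, as surviving spouse, takes 2/5.
The remaining 3/5 passes to Oskar's descendants per stirpes.
The 3/5 is divided into 3 equal shares of 1/5 among Hallvard, Ylva, Eirik.
Hallvard is living and takes 1/5.
Ylva predeceased; the 1/5 allotted to Ylva's branch passes to Ylva's issue by representation.
The 1/5 is divided into 3 equal shares of 1/15 among Vidar, Frida, Liv.
Vidar is living and takes 1/15.
Frida is living and takes 1/15.
Liv predeceased; the 1/15 allotted to Liv's branch passes to Liv's issue by representation.
The 1/15 is divided into 2 equal shares of 1/30 among Hakon, Brynja.
Hakon is living and takes 1/30.
Brynja is living and takes 1/30.
Eirik predeceased; the 1/5 allotted to Eirik's branch passes to Eirik's issue by representation.
The 1/5 is divided into 4 equal shares of 1/20 among Gudrun, Magnus, Trygve, Kolbein.
Gudrun is living and takes 1/20.
Magnus is living and takes 1/20.
Trygve is living and takes 1/20.
Kolbein is living and takes 1/20.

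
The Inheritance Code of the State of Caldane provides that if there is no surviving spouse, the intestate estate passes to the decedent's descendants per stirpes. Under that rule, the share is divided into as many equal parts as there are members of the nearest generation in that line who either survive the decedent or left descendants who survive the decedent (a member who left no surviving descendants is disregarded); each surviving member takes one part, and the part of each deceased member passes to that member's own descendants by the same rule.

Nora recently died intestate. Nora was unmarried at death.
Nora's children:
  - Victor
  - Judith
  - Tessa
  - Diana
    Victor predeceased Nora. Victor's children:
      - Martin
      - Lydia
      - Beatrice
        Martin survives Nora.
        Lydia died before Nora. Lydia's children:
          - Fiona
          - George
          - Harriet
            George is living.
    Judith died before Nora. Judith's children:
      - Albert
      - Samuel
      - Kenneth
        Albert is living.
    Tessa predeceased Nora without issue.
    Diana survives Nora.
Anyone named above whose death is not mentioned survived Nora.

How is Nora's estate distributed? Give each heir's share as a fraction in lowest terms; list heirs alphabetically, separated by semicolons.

Albert 1/9; Beatrice 1/9; Diana 1/3; Fiona 1/27; George 1/27; Harriet 1/27; Kenneth 1/9; Martin 1/9; Samuel 1/9

There is no surviving spouse, so the entire estate passes to Nora's descendants per stirpes.
Tessa left no surviving issue, so that branch lapses and is disregarded.
The estate is divided into 3 equal shares of 1/3 among Victor, Judith, Diana.
Victor predeceased; the 1/3 allotted to Victor's branch passes to Victor's issue by representation.
The 1/3 is divided into 3 equal shares of 1/9 among Martin, Lydia, Beatrice.
Martin is living and takes 1/9.
Lydia predeceased; the 1/9 allotted to Lydia's branch passes to Lydia's issue by representation.
The 1/9 is divided into 3 equal shares of 1/27 among Fiona, George, Harriet.
Fiona is living and takes 1/27.
George is living and takes 1/27.
Harriet is living and takes 1/27.
Beatrice is living and takes 1/9.
Judith predeceased; the 1/3 allotted to Judith's branch passes to Judith's issue by representation.
The 1/3 is divided into 3 equal shares of 1/9 among Albert, Samuel, Kenneth.
Albert is living and takes 1/9.
Samuel is living and takes 1/9.
Kenneth is living and takes 1/9.
Diana is living and takes 1/3.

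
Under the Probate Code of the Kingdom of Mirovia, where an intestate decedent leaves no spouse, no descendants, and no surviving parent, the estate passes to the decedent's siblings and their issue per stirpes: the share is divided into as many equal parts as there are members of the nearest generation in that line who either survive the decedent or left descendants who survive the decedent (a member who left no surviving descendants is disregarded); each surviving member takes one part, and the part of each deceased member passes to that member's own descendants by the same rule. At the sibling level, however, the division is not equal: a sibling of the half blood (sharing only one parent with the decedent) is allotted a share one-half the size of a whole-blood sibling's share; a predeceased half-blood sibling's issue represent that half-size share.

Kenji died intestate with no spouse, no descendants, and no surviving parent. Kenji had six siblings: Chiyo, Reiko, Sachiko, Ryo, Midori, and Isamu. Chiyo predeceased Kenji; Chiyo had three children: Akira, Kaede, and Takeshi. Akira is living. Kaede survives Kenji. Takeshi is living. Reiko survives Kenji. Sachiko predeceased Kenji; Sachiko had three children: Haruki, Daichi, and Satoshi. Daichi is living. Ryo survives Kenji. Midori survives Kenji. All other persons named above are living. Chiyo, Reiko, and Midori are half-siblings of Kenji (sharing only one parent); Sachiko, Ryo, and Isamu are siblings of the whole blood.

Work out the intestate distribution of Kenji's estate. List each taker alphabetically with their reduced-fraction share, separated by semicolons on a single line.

No spouse, descendants, or parent survives, so the estate passes to Kenji's siblings per stirpes.
Half-blood siblings count for one-half the weight of whole-blood siblings at the initial division.
Dividing 1 in proportion to weights (total weight 9/2): Chiyo (weight 1/2) → 1/9; Reiko (weight 1/2) → 1/9; Sachiko (weight 1) → 2/9; Ryo (weight 1) → 2/9; Midori (weight 1/2) → 1/9; Isamu (weight 1) → 2/9.
Chiyo predeceased; the 1/9 allotted to Chiyo's branch passes to Chiyo's issue by representation.
The 1/9 is divided into 3 equal shares of 1/27 among Akira, Kaede, Takeshi.
Akira is living and takes 1/27.
Kaede is living and takes 1/27.
Takeshi is living and takes 1/27.
Reiko is living and takes 1/9.
Sachiko predeceased; the 2/9 allotted to Sachiko's branch passes to Sachiko's issue by representation.
The 2/9 is divided into 3 equal shares of 2/27 among Haruki, Daichi, Satoshi.
Haruki is living and takes 2/27.
Daichi is living and takes 2/27.
Satoshi is living and takes 2/27.
Ryo is living and takes 2/9.
Midori is living and takes 1/9.
Isamu is living and takes 2/9.

Akira 1/27; Daichi 2/27; Haruki 2/27; Isamu 2/9; Kaede 1/27; Midori 1/9; Reiko 1/9; Ryo 2/9; Satoshi 2/27; Takeshi 1/27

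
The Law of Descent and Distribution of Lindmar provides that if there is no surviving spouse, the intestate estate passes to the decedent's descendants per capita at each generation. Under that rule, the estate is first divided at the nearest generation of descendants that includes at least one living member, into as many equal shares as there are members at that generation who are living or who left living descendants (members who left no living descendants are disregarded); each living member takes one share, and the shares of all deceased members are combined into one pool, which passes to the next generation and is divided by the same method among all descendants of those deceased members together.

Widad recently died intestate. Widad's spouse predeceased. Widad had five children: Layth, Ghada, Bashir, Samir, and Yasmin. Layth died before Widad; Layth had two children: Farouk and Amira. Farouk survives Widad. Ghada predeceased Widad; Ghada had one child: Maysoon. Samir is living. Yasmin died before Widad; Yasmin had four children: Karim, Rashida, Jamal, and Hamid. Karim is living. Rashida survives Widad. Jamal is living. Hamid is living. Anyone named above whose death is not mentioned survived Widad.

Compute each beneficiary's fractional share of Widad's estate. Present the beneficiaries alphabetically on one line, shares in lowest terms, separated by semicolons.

There is no surviving spouse, so the entire estate passes to Widad's descendants per capita at each generation.
At generation 1 (Layth, Ghada, Bashir, Samir, Yasmin) there are 5 shares of (1)/5 = 1/5 each.
Living: Bashir and Samir — each takes 1/5.
Deceased: Layth, Ghada, and Yasmin. Their combined 3/5 is pooled and carried to generation 2.
At generation 2 (Farouk, Amira, Maysoon, Karim, Rashida, Jamal, Hamid) there are 7 shares of (3/5)/7 = 3/35 each.
Living: Farouk, Amira, Maysoon, Karim, Rashida, Jamal, and Hamid — each takes 3/35.

Amira 3/35; Bashir 1/5; Farouk 3/35; Hamid 3/35; Jamal 3/35; Karim 3/35; Maysoon 3/35; Rashida 3/35; Samir 1/5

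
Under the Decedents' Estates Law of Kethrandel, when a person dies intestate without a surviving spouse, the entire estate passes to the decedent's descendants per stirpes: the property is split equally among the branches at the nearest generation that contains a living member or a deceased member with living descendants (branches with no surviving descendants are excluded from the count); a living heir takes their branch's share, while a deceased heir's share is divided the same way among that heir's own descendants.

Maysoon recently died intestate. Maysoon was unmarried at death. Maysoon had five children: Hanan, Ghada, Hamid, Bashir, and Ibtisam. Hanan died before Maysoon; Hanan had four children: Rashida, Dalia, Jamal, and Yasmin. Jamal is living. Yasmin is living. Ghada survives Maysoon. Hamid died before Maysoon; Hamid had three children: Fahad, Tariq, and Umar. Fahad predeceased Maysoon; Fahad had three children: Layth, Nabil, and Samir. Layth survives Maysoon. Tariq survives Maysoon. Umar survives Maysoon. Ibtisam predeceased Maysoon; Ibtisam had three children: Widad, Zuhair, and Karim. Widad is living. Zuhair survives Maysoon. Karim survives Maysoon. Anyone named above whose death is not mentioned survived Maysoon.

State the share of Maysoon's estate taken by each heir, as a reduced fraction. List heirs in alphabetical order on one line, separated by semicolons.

There is no surviving spouse, so the entire estate passes to Maysoon's descendants per stirpes.
The estate is divided into 5 equal shares of 1/5 among Hanan, Ghada, Hamid, Bashir, Ibtisam.
Hanan predeceased; the 1/5 allotted to Hanan's branch passes to Hanan's issue by representation.
The 1/5 is divided into 4 equal shares of 1/20 among Rashida, Dalia, Jamal, Yasmin.
Rashida is living and takes 1/20.
Dalia is living and takes 1/20.
Jamal is living and takes 1/20.
Yasmin is living and takes 1/20.
Ghada is living and takes 1/5.
Hamid predeceased; the 1/5 allotted to Hamid's branch passes to Hamid's issue by representation.
The 1/5 is divided into 3 equal shares of 1/15 among Fahad, Tariq, Umar.
Fahad predeceased; the 1/15 allotted to Fahad's branch passes to Fahad's issue by representation.
The 1/15 is divided into 3 equal shares of 1/45 among Layth, Nabil, Samir.
Layth is living and takes 1/45.
Nabil is living and takes 1/45.
Samir is living and takes 1/45.
Tariq is living and takes 1/15.
Umar is living and takes 1/15.
Bashir is living and takes 1/5.
Ibtisam predeceased; the 1/5 allotted to Ibtisam's branch passes to Ibtisam's issue by representation.
The 1/5 is divided into 3 equal shares of 1/15 among Widad, Zuhair, Karim.
Widad is living and takes 1/15.
Zuhair is living and takes 1/15.
Karim is living and takes 1/15.

Bashir 1/5; Dalia 1/20; Ghada 1/5; Jamal 1/20; Karim 1/15; Layth 1/45; Nabil 1/45; Rashida 1/20; Samir 1/45; Tariq 1/15; Umar 1/15; Widad 1/15; Yasmin 1/20; Zuhair 1/15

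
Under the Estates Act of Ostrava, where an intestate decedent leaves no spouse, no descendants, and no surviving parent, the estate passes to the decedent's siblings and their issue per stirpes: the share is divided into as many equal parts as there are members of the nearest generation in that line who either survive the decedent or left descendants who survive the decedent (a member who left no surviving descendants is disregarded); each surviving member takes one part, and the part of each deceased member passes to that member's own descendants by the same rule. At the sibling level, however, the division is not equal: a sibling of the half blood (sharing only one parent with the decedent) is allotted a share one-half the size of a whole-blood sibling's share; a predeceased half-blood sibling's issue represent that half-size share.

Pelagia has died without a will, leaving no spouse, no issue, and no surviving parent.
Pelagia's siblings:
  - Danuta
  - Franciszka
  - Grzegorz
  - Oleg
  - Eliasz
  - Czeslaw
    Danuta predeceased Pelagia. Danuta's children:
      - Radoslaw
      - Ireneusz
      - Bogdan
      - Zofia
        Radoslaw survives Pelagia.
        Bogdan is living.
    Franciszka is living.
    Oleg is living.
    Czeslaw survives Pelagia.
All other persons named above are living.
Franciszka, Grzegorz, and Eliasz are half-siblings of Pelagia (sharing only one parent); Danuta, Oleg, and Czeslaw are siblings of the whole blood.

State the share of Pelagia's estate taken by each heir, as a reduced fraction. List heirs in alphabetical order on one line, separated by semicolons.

Bogdan 1/18; Czeslaw 2/9; Eliasz 1/9; Franciszka 1/9; Grzegorz 1/9; Ireneusz 1/18; Oleg 2/9; Radoslaw 1/18; Zofia 1/18

No spouse, descendants, or parent survives, so the estate passes to Pelagia's siblings per stirpes.
Half-blood siblings count for one-half the weight of whole-blood siblings at the initial division.
Dividing 1 in proportion to weights (total weight 9/2): Danuta (weight 1) → 2/9; Franciszka (weight 1/2) → 1/9; Grzegorz (weight 1/2) → 1/9; Oleg (weight 1) → 2/9; Eliasz (weight 1/2) → 1/9; Czeslaw (weight 1) → 2/9.
Danuta predeceased; the 2/9 allotted to Danuta's branch passes to Danuta's issue by representation.
The 2/9 is divided into 4 equal shares of 1/18 among Radoslaw, Ireneusz, Bogdan, Zofia.
Radoslaw is living and takes 1/18.
Ireneusz is living and takes 1/18.
Bogdan is living and takes 1/18.
Zofia is living and takes 1/18.
Franciszka is living and takes 1/9.
Grzegorz is living and takes 1/9.
Oleg is living and takes 2/9.
Eliasz is living and takes 1/9.
Czeslaw is living and takes 2/9.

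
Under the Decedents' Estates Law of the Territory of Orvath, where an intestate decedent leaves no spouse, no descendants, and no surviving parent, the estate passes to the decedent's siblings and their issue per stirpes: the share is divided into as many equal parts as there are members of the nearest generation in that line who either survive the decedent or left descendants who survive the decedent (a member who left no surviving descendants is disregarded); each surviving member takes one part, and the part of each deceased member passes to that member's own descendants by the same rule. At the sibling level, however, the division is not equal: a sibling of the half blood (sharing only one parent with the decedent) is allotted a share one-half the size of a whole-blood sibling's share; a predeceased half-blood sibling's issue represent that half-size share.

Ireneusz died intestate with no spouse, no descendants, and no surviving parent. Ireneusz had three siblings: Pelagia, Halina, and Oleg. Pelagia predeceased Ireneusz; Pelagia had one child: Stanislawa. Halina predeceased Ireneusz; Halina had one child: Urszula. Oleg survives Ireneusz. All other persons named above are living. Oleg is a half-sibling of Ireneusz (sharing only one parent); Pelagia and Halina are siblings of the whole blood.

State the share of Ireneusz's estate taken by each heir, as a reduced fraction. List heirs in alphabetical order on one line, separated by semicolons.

Oleg 1/5; Stanislawa 2/5; Urszula 2/5

No spouse, descendants, or parent survives, so the estate passes to Ireneusz's siblings per stirpes.
Half-blood siblings count for one-half the weight of whole-blood siblings at the initial division.
Dividing 1 in proportion to weights (total weight 5/2): Pelagia (weight 1) → 2/5; Halina (weight 1) → 2/5; Oleg (weight 1/2) → 1/5.
Pelagia predeceased; the 2/5 allotted to Pelagia's branch passes to Pelagia's issue by representation.
Stanislawa is the sole taker at this level and receives the full 2/5.
Halina predeceased; the 2/5 allotted to Halina's branch passes to Halina's issue by representation.
Urszula is the sole taker at this level and receives the full 2/5.
Oleg is living and takes 1/5.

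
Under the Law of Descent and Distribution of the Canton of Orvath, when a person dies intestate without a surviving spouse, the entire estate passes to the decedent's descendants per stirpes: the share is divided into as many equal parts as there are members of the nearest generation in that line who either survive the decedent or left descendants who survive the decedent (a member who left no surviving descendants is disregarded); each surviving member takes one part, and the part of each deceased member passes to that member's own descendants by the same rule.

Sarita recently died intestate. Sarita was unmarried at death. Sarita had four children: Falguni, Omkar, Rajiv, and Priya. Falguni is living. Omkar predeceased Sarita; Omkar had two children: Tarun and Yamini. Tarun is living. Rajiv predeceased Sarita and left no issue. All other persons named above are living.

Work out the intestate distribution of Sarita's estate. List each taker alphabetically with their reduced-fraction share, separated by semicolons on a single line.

Falguni 1/3; Priya 1/3; Tarun 1/6; Yamini 1/6

There is no surviving spouse, so the entire estate passes to Sarita's descendants per stirpes.
Rajiv left no surviving issue, so that branch lapses and is disregarded.
The estate is divided into 3 equal shares of 1/3 among Falguni, Omkar, Priya.
Falguni is living and takes 1/3.
Omkar predeceased; the 1/3 allotted to Omkar's branch passes to Omkar's issue by representation.
The 1/3 is divided into 2 equal shares of 1/6 among Tarun, Yamini.
Tarun is living and takes 1/6.
Yamini is living and takes 1/6.
Priya is living and takes 1/3.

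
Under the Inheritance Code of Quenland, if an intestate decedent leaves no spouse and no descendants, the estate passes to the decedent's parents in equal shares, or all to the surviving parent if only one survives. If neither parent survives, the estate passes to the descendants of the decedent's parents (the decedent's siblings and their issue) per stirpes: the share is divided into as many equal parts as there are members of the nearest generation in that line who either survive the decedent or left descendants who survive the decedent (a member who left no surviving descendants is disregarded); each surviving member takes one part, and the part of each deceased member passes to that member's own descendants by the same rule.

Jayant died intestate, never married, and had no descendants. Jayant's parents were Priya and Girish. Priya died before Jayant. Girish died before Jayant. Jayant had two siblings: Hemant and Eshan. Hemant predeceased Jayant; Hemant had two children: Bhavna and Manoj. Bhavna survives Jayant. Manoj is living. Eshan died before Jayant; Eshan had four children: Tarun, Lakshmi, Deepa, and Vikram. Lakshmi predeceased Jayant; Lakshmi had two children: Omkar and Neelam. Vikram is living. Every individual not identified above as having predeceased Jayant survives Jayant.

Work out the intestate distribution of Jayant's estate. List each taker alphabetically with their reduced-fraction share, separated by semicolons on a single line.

Neither parent survives and there are no descendants, so the estate passes to Jayant's siblings and their issue per stirpes.
The estate is divided into 2 equal shares of 1/2 among Hemant, Eshan.
Hemant predeceased; the 1/2 allotted to Hemant's branch passes to Hemant's issue by representation.
The 1/2 is divided into 2 equal shares of 1/4 among Bhavna, Manoj.
Bhavna is living and takes 1/4.
Manoj is living and takes 1/4.
Eshan predeceased; the 1/2 allotted to Eshan's branch passes to Eshan's issue by representation.
The 1/2 is divided into 4 equal shares of 1/8 among Tarun, Lakshmi, Deepa, Vikram.
Tarun is living and takes 1/8.
Lakshmi predeceased; the 1/8 allotted to Lakshmi's branch passes to Lakshmi's issue by representation.
The 1/8 is divided into 2 equal shares of 1/16 among Omkar, Neelam.
Omkar is living and takes 1/16.
Neelam is living and takes 1/16.
Deepa is living and takes 1/8.
Vikram is living and takes 1/8.

Bhavna 1/4; Deepa 1/8; Manoj 1/4; Neelam 1/16; Omkar 1/16; Tarun 1/8; Vikram 1/8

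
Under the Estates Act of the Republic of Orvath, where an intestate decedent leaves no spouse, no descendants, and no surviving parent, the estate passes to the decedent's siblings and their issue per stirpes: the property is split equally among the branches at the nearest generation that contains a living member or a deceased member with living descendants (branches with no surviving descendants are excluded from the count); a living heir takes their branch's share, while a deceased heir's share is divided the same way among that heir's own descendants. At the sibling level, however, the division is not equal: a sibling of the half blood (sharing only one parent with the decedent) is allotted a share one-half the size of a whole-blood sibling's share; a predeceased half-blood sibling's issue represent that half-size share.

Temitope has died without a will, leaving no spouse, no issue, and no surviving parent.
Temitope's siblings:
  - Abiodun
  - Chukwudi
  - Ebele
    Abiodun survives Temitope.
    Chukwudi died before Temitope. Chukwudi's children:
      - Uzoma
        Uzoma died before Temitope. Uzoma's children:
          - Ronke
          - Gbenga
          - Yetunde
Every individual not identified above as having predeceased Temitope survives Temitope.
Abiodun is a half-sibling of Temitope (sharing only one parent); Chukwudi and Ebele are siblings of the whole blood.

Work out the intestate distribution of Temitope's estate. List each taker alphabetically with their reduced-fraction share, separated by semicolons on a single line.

Abiodun 1/5; Ebele 2/5; Gbenga 2/15; Ronke 2/15; Yetunde 2/15

No spouse, descendants, or parent survives, so the estate passes to Temitope's siblings per stirpes.
Half-blood siblings count for one-half the weight of whole-blood siblings at the initial division.
Dividing 1 in proportion to weights (total weight 5/2): Abiodun (weight 1/2) → 1/5; Chukwudi (weight 1) → 2/5; Ebele (weight 1) → 2/5.
Abiodun is living and takes 1/5.
Chukwudi predeceased; the 2/5 allotted to Chukwudi's branch passes to Chukwudi's issue by representation.
Uzoma's line is the sole branch at this level, so the full 2/5 passes to Uzoma's issue by representation.
The 2/5 is divided into 3 equal shares of 2/15 among Ronke, Gbenga, Yetunde.
Ronke is living and takes 2/15.
Gbenga is living and takes 2/15.
Yetunde is living and takes 2/15.
Ebele is living and takes 2/5.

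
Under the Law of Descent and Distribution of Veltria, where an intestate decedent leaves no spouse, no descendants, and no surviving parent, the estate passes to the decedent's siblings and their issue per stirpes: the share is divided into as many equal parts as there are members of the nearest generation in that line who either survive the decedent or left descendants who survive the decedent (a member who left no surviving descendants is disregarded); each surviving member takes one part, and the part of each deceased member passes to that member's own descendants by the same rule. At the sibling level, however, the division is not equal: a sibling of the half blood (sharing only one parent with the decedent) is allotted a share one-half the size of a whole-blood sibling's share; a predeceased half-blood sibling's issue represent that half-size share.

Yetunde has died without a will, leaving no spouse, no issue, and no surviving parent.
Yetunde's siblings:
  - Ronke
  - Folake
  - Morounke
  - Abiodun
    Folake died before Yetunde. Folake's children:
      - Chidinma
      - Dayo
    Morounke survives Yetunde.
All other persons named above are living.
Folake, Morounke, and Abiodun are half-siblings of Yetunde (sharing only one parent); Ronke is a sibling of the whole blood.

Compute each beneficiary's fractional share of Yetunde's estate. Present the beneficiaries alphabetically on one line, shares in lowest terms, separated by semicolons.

Abiodun 1/5; Chidinma 1/10; Dayo 1/10; Morounke 1/5; Ronke 2/5

No spouse, descendants, or parent survives, so the estate passes to Yetunde's siblings per stirpes.
Half-blood siblings count for one-half the weight of whole-blood siblings at the initial division.
Dividing 1 in proportion to weights (total weight 5/2): Ronke (weight 1) → 2/5; Folake (weight 1/2) → 1/5; Morounke (weight 1/2) → 1/5; Abiodun (weight 1/2) → 1/5.
Ronke is living and takes 2/5.
Folake predeceased; the 1/5 allotted to Folake's branch passes to Folake's issue by representation.
The 1/5 is divided into 2 equal shares of 1/10 among Chidinma, Dayo.
Chidinma is living and takes 1/10.
Dayo is living and takes 1/10.
Morounke is living and takes 1/5.
Abiodun is living and takes 1/5.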